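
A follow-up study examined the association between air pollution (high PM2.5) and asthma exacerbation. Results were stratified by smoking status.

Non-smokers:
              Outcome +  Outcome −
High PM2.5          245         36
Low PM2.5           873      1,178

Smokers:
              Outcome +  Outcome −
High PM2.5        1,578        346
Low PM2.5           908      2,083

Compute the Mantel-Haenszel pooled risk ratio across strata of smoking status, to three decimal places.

RR_MH = Σ(aᵢ·n₀ᵢ/nᵢ) / Σ(cᵢ·n₁ᵢ/nᵢ), with n₁ᵢ = aᵢ+bᵢ (exposed), n₀ᵢ = cᵢ+dᵢ (unexposed), nᵢ = n₁ᵢ+n₀ᵢ.
Stratum 1 (Non-smokers): n₁ = 281, n₀ = 2051, n = 2332; a·n₀/n = 245·2051/2332 = 215.4781; c·n₁/n = 873·281/2332 = 105.1943
Stratum 2 (Smokers): n₁ = 1924, n₀ = 2991, n = 4915; a·n₀/n = 1578·2991/4915 = 960.2844; c·n₁/n = 908·1924/4915 = 355.4409
RR_MH = (215.4781 + 960.2844) / (105.1943 + 355.4409) = 1175.7626 / 460.6351 = 2.55248

2.552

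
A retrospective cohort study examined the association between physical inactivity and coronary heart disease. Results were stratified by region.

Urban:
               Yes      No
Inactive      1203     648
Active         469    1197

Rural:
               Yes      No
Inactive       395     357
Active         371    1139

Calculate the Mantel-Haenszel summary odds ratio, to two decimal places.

4.20

OR_MH = Σ(aᵢdᵢ/nᵢ) / Σ(bᵢcᵢ/nᵢ), where nᵢ is the stratum total.
Stratum 1 (Urban): n = 3517; a·d/n = 1203·1197/3517 = 409.4373; b·c/n = 648·469/3517 = 86.4123
Stratum 2 (Rural): n = 2262; a·d/n = 395·1139/2262 = 198.8970; b·c/n = 357·371/2262 = 58.5531
OR_MH = (409.4373 + 198.8970) / (86.4123 + 58.5531) = 608.3343 / 144.9653 = 4.19641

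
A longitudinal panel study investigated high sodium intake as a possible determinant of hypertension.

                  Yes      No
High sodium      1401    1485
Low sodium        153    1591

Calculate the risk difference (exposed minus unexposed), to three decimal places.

Cells: a = 1401, b = 1485, c = 153, d = 1591.
Risk in exposed = 1401/2886 = 0.485447; risk in unexposed = 153/1744 = 0.087729.
Risk difference = 0.485447 − 0.087729 = 0.397718

0.398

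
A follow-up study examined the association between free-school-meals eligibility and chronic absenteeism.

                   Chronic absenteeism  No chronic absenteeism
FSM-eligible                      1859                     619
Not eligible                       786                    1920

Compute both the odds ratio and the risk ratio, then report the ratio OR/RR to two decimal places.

2.84

Cells: a = 1859, b = 619, c = 786, d = 1920.
OR = (1859·1920)/(619·786) = 3569280/486534 = 7.33614
Risk in exposed = 1859/2478 = 0.75020; risk in unexposed = 786/2706 = 0.29047; RR = 2.58276
OR/RR = 7.33614 / 2.58276 = 2.84043
The outcome is not rare, so the OR lies further from 1 than the RR.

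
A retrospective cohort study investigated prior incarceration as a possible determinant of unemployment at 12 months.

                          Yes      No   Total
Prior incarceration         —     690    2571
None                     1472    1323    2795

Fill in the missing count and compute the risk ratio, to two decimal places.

The missing cell is in the exposed row: 2571 − 690 = 1881.
So a = 1881, b = 690, c = 1472, d = 1323.
RR = [a/(a+b)] / [c/(c+d)] = (1881/2571) / (1472/2795) = 0.73162/0.52665 = 1.38919

1.39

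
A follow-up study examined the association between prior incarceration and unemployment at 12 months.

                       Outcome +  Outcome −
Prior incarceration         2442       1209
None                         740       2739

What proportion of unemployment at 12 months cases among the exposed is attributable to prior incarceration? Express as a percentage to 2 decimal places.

68.20

Cells: a = 2442, b = 1209, c = 740, d = 2739.
Risk in exposed = 2442/3651 = 0.66886; risk in unexposed = 740/3479 = 0.21270.
RR = 0.66886/0.21270 = 3.14454
AR% = (RR − 1)/RR × 100 = (3.14454 − 1)/3.14454 × 100 = 68.1988%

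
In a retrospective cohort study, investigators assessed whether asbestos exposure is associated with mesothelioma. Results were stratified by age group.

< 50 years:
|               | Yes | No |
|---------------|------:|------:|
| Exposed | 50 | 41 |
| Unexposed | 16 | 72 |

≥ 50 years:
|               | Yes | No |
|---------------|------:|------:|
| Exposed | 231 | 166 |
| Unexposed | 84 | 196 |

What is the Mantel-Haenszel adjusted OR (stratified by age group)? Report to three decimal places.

OR_MH = Σ(aᵢdᵢ/nᵢ) / Σ(bᵢcᵢ/nᵢ), where nᵢ is the stratum total.
Stratum 1 (< 50 years): n = 179; a·d/n = 50·72/179 = 20.1117; b·c/n = 41·16/179 = 3.6648
Stratum 2 (≥ 50 years): n = 677; a·d/n = 231·196/677 = 66.8774; b·c/n = 166·84/677 = 20.5968
OR_MH = (20.1117 + 66.8774) / (3.6648 + 20.5968) = 86.9891 / 24.2616 = 3.58547

3.585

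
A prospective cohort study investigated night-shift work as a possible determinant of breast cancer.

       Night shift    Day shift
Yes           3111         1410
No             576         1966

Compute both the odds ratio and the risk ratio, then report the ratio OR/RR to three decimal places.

Reading the table with exposure as columns: a = 3111 (Night shift, case), b = 576 (Night shift, non-case), c = 1410 (Day shift, case), d = 1966.
OR = (3111·1966)/(576·1410) = 6116226/812160 = 7.53081
Risk in exposed = 3111/3687 = 0.84378; risk in unexposed = 1410/3376 = 0.41765; RR = 2.02027
OR/RR = 7.53081 / 2.02027 = 3.72762
The outcome is not rare, so the OR lies further from 1 than the RR.

3.728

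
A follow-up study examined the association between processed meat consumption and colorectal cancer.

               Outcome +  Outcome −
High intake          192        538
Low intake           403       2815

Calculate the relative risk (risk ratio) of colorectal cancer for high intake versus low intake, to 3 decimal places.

2.100

Cells: a = 192, b = 538, c = 403, d = 2815.
Risk in exposed = 192/730 = 0.26301; risk in unexposed = 403/3218 = 0.12523.
RR = 0.26301 / 0.12523 = 2.10019
The risk among the exposed is 2.10 times that among the unexposed.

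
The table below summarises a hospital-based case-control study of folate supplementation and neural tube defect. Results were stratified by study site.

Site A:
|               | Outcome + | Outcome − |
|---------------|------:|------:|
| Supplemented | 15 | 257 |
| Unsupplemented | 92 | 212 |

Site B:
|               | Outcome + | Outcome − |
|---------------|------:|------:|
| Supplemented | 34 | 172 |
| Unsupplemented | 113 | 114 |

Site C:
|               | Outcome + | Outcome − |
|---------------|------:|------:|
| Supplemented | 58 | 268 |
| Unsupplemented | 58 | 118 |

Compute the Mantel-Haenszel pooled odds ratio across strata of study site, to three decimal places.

0.240

OR_MH = Σ(aᵢdᵢ/nᵢ) / Σ(bᵢcᵢ/nᵢ), where nᵢ is the stratum total.
Stratum 1 (Site A): n = 576; a·d/n = 15·212/576 = 5.5208; b·c/n = 257·92/576 = 41.0486
Stratum 2 (Site B): n = 433; a·d/n = 34·114/433 = 8.9515; b·c/n = 172·113/433 = 44.8868
Stratum 3 (Site C): n = 502; a·d/n = 58·118/502 = 13.6335; b·c/n = 268·58/502 = 30.9641
OR_MH = (5.5208 + 8.9515 + 13.6335) / (41.0486 + 44.8868 + 30.9641) = 28.1058 / 116.8996 = 0.24043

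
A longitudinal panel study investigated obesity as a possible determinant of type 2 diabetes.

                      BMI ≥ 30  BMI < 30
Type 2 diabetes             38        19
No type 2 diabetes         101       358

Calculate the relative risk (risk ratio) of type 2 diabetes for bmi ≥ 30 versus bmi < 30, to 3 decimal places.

Reading the table with exposure as columns: a = 38 (BMI ≥ 30, case), b = 101 (BMI ≥ 30, non-case), c = 19 (BMI < 30, case), d = 358.
Risk in exposed = 38/139 = 0.27338; risk in unexposed = 19/377 = 0.05040.
RR = 0.27338 / 0.05040 = 5.42446
The risk among the exposed is 5.42 times that among the unexposed.

5.424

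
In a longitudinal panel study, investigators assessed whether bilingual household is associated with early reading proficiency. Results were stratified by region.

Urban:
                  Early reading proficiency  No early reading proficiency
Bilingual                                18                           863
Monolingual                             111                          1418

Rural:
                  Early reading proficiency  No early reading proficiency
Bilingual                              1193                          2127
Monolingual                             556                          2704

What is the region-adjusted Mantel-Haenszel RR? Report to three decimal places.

RR_MH = Σ(aᵢ·n₀ᵢ/nᵢ) / Σ(cᵢ·n₁ᵢ/nᵢ), with n₁ᵢ = aᵢ+bᵢ (exposed), n₀ᵢ = cᵢ+dᵢ (unexposed), nᵢ = n₁ᵢ+n₀ᵢ.
Stratum 1 (Urban): n₁ = 881, n₀ = 1529, n = 2410; a·n₀/n = 18·1529/2410 = 11.4199; c·n₁/n = 111·881/2410 = 40.5772
Stratum 2 (Rural): n₁ = 3320, n₀ = 3260, n = 6580; a·n₀/n = 1193·3260/6580 = 591.0608; c·n₁/n = 556·3320/6580 = 280.5350
RR_MH = (11.4199 + 591.0608) / (40.5772 + 280.5350) = 602.4807 / 321.1121 = 1.87623

1.876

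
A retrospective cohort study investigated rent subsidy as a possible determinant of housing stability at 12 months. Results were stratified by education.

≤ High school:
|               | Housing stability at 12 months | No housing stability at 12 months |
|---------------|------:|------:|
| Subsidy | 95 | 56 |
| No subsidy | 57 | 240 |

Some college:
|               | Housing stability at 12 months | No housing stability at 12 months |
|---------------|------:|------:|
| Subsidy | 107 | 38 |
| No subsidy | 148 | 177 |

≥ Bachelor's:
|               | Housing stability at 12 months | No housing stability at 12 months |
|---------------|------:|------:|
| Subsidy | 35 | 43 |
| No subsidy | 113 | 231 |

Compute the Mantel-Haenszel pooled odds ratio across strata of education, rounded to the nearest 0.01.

3.61

OR_MH = Σ(aᵢdᵢ/nᵢ) / Σ(bᵢcᵢ/nᵢ), where nᵢ is the stratum total.
Stratum 1 (≤ High school): n = 448; a·d/n = 95·240/448 = 50.8929; b·c/n = 56·57/448 = 7.1250
Stratum 2 (Some college): n = 470; a·d/n = 107·177/470 = 40.2957; b·c/n = 38·148/470 = 11.9660
Stratum 3 (≥ Bachelor's): n = 422; a·d/n = 35·231/422 = 19.1588; b·c/n = 43·113/422 = 11.5142
OR_MH = (50.8929 + 40.2957 + 19.1588) / (7.1250 + 11.9660 + 11.5142) = 110.3474 / 30.6052 = 3.60551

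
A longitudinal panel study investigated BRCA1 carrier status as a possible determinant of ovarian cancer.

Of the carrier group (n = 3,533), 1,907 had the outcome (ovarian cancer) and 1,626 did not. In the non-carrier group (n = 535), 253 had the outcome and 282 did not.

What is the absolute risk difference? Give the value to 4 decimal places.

0.0669

From the description: a = 1907, b = 1626, c = 253, d = 282.
Risk in exposed = 1907/3533 = 0.539768; risk in unexposed = 253/535 = 0.472897.
Risk difference = 0.539768 − 0.472897 = 0.066871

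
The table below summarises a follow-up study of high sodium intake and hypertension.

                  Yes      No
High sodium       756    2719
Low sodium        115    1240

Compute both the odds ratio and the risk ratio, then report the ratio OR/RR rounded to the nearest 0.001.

1.170

Cells: a = 756, b = 2719, c = 115, d = 1240.
OR = (756·1240)/(2719·115) = 937440/312685 = 2.99803
Risk in exposed = 756/3475 = 0.21755; risk in unexposed = 115/1355 = 0.08487; RR = 2.56335
OR/RR = 2.99803 / 2.56335 = 1.16957
The outcome is not rare, so the OR lies further from 1 than the RR.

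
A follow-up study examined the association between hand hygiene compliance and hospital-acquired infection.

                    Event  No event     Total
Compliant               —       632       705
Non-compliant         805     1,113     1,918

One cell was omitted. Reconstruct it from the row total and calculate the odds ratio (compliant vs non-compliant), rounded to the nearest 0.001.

0.160

The missing cell is in the exposed row: 705 − 632 = 73.
So a = 73, b = 632, c = 805, d = 1113.
OR = (a·d)/(b·c) = (73 × 1113) / (632 × 805) = 81249 / 508760 = 0.15970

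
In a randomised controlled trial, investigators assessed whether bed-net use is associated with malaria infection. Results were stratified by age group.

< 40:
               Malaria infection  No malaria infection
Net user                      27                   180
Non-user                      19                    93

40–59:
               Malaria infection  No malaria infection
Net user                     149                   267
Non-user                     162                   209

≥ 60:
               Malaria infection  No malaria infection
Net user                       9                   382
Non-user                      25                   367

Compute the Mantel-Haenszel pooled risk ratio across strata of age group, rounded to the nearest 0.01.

0.76

RR_MH = Σ(aᵢ·n₀ᵢ/nᵢ) / Σ(cᵢ·n₁ᵢ/nᵢ), with n₁ᵢ = aᵢ+bᵢ (exposed), n₀ᵢ = cᵢ+dᵢ (unexposed), nᵢ = n₁ᵢ+n₀ᵢ.
Stratum 1 (< 40): n₁ = 207, n₀ = 112, n = 319; a·n₀/n = 27·112/319 = 9.4796; c·n₁/n = 19·207/319 = 12.3292
Stratum 2 (40–59): n₁ = 416, n₀ = 371, n = 787; a·n₀/n = 149·371/787 = 70.2402; c·n₁/n = 162·416/787 = 85.6315
Stratum 3 (≥ 60): n₁ = 391, n₀ = 392, n = 783; a·n₀/n = 9·392/783 = 4.5057; c·n₁/n = 25·391/783 = 12.4840
RR_MH = (9.4796 + 70.2402 + 4.5057) / (12.3292 + 85.6315 + 12.4840) = 84.2255 / 110.4447 = 0.76260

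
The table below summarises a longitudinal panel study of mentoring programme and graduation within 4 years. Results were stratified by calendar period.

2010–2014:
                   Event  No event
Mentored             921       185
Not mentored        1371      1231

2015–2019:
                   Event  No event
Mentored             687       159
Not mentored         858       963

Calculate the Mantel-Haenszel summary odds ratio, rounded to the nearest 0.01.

OR_MH = Σ(aᵢdᵢ/nᵢ) / Σ(bᵢcᵢ/nᵢ), where nᵢ is the stratum total.
Stratum 1 (2010–2014): n = 3708; a·d/n = 921·1231/3708 = 305.7581; b·c/n = 185·1371/3708 = 68.4021
Stratum 2 (2015–2019): n = 2667; a·d/n = 687·963/2667 = 248.0619; b·c/n = 159·858/2667 = 51.1519
OR_MH = (305.7581 + 248.0619) / (68.4021 + 51.1519) = 553.8200 / 119.5540 = 4.63238

4.63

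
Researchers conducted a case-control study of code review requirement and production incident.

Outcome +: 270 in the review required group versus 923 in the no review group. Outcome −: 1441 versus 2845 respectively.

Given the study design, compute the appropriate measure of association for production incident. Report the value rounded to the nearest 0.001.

From the description: a = 270, b = 1441, c = 923, d = 2845.
This is a case-control study: participants were sampled on outcome status, so risks in the source population cannot be estimated directly — relative risk is not valid here. The odds ratio is the appropriate measure.
OR = (a·d)/(b·c) = (270 × 2845) / (1441 × 923) = 768150 / 1330043 = 0.57754

0.578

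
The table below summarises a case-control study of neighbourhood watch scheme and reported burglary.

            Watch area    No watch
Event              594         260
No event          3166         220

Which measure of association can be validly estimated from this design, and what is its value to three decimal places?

0.159

Reading the table with exposure as columns: a = 594 (Watch area, case), b = 3166 (Watch area, non-case), c = 260 (No watch, case), d = 220.
This is a case-control study: participants were sampled on outcome status, so risks in the source population cannot be estimated directly — relative risk is not valid here. The odds ratio is the appropriate measure.
OR = (a·d)/(b·c) = (594 × 220) / (3166 × 260) = 130680 / 823160 = 0.15875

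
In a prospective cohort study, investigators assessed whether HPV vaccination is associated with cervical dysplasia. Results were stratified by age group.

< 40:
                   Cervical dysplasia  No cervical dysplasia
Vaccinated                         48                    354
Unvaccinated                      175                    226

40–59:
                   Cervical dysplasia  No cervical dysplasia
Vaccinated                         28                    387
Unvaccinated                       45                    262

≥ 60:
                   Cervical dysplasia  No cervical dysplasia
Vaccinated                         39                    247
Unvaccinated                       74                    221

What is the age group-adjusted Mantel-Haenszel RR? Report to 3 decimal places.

RR_MH = Σ(aᵢ·n₀ᵢ/nᵢ) / Σ(cᵢ·n₁ᵢ/nᵢ), with n₁ᵢ = aᵢ+bᵢ (exposed), n₀ᵢ = cᵢ+dᵢ (unexposed), nᵢ = n₁ᵢ+n₀ᵢ.
Stratum 1 (< 40): n₁ = 402, n₀ = 401, n = 803; a·n₀/n = 48·401/803 = 23.9701; c·n₁/n = 175·402/803 = 87.6090
Stratum 2 (40–59): n₁ = 415, n₀ = 307, n = 722; a·n₀/n = 28·307/722 = 11.9058; c·n₁/n = 45·415/722 = 25.8657
Stratum 3 (≥ 60): n₁ = 286, n₀ = 295, n = 581; a·n₀/n = 39·295/581 = 19.8021; c·n₁/n = 74·286/581 = 36.4269
RR_MH = (23.9701 + 11.9058 + 19.8021) / (87.6090 + 25.8657 + 36.4269) = 55.6780 / 149.9015 = 0.37143

0.371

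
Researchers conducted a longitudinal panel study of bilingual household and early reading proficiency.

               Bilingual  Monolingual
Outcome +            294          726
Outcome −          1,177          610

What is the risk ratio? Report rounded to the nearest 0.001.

0.368

Reading the table with exposure as columns: a = 294 (Bilingual, case), b = 1177 (Bilingual, non-case), c = 726 (Monolingual, case), d = 610.
Risk in exposed = 294/1471 = 0.19986; risk in unexposed = 726/1336 = 0.54341.
RR = 0.19986 / 0.54341 = 0.36779
The risk is 63% lower among the exposed than among the unexposed.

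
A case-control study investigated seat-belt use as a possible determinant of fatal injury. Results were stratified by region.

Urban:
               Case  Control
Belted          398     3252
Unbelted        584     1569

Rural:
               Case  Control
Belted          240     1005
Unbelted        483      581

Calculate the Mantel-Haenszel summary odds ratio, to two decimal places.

0.31

OR_MH = Σ(aᵢdᵢ/nᵢ) / Σ(bᵢcᵢ/nᵢ), where nᵢ is the stratum total.
Stratum 1 (Urban): n = 5803; a·d/n = 398·1569/5803 = 107.6102; b·c/n = 3252·584/5803 = 327.2735
Stratum 2 (Rural): n = 2309; a·d/n = 240·581/2309 = 60.3898; b·c/n = 1005·483/2309 = 210.2274
OR_MH = (107.6102 + 60.3898) / (327.2735 + 210.2274) = 168.0000 / 537.5009 = 0.31256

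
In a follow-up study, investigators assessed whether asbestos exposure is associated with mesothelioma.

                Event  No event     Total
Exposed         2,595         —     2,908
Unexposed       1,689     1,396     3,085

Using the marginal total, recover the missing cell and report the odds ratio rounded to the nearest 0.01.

6.85

The missing cell is in the exposed row: 2908 − 2595 = 313.
So a = 2595, b = 313, c = 1689, d = 1396.
OR = (a·d)/(b·c) = (2595 × 1396) / (313 × 1689) = 3622620 / 528657 = 6.85250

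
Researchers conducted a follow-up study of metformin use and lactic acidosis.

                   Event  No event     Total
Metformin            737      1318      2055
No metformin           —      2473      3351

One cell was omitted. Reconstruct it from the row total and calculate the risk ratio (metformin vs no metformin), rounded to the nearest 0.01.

1.37

The missing cell is in the unexposed row: 3351 − 2473 = 878.
So a = 737, b = 1318, c = 878, d = 2473.
RR = [a/(a+b)] / [c/(c+d)] = (737/2055) / (878/3351) = 0.35864/0.26201 = 1.36879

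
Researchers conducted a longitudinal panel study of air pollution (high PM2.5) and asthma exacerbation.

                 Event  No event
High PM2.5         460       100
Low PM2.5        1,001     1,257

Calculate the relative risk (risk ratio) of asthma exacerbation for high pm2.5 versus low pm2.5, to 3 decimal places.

Cells: a = 460, b = 100, c = 1001, d = 1257.
Risk in exposed = 460/560 = 0.82143; risk in unexposed = 1001/2258 = 0.44331.
RR = 0.82143 / 0.44331 = 1.85293
The risk among the exposed is 1.85 times that among the unexposed.

1.853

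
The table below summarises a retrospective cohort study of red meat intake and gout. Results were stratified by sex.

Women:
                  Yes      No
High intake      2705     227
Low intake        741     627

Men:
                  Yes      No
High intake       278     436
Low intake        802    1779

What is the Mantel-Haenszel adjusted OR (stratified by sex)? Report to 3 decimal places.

OR_MH = Σ(aᵢdᵢ/nᵢ) / Σ(bᵢcᵢ/nᵢ), where nᵢ is the stratum total.
Stratum 1 (Women): n = 4300; a·d/n = 2705·627/4300 = 394.4267; b·c/n = 227·741/4300 = 39.1179
Stratum 2 (Men): n = 3295; a·d/n = 278·1779/3295 = 150.0947; b·c/n = 436·802/3295 = 106.1220
OR_MH = (394.4267 + 150.0947) / (39.1179 + 106.1220) = 544.5214 / 145.2399 = 3.74912

3.749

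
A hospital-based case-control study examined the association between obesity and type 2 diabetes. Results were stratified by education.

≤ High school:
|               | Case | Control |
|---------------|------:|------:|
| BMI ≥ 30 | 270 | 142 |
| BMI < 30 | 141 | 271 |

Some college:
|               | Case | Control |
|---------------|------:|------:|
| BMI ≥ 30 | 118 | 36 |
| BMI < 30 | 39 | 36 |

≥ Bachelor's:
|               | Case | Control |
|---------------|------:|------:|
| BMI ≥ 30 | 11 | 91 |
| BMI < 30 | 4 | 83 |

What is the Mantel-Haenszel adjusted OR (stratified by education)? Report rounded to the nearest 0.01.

OR_MH = Σ(aᵢdᵢ/nᵢ) / Σ(bᵢcᵢ/nᵢ), where nᵢ is the stratum total.
Stratum 1 (≤ High school): n = 824; a·d/n = 270·271/824 = 88.7985; b·c/n = 142·141/824 = 24.2985
Stratum 2 (Some college): n = 229; a·d/n = 118·36/229 = 18.5502; b·c/n = 36·39/229 = 6.1310
Stratum 3 (≥ Bachelor's): n = 189; a·d/n = 11·83/189 = 4.8307; b·c/n = 91·4/189 = 1.9259
OR_MH = (88.7985 + 18.5502 + 4.8307) / (24.2985 + 6.1310 + 1.9259) = 112.1794 / 32.3555 = 3.46709

3.47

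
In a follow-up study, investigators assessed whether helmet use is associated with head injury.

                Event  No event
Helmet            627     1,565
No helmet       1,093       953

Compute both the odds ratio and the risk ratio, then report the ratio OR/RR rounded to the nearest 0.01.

0.65

Cells: a = 627, b = 1565, c = 1093, d = 953.
OR = (627·953)/(1565·1093) = 597531/1710545 = 0.34932
Risk in exposed = 627/2192 = 0.28604; risk in unexposed = 1093/2046 = 0.53421; RR = 0.53544
OR/RR = 0.34932 / 0.53544 = 0.65240
The outcome is not rare, so the OR lies further from 1 than the RR.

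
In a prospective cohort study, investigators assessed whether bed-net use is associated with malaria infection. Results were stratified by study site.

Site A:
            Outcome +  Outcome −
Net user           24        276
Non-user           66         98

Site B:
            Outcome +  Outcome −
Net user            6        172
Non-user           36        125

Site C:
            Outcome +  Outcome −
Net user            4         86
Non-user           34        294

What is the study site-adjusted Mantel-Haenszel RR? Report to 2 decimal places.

RR_MH = Σ(aᵢ·n₀ᵢ/nᵢ) / Σ(cᵢ·n₁ᵢ/nᵢ), with n₁ᵢ = aᵢ+bᵢ (exposed), n₀ᵢ = cᵢ+dᵢ (unexposed), nᵢ = n₁ᵢ+n₀ᵢ.
Stratum 1 (Site A): n₁ = 300, n₀ = 164, n = 464; a·n₀/n = 24·164/464 = 8.4828; c·n₁/n = 66·300/464 = 42.6724
Stratum 2 (Site B): n₁ = 178, n₀ = 161, n = 339; a·n₀/n = 6·161/339 = 2.8496; c·n₁/n = 36·178/339 = 18.9027
Stratum 3 (Site C): n₁ = 90, n₀ = 328, n = 418; a·n₀/n = 4·328/418 = 3.1388; c·n₁/n = 34·90/418 = 7.3206
RR_MH = (8.4828 + 2.8496 + 3.1388) / (42.6724 + 18.9027 + 7.3206) = 14.4711 / 68.8956 = 0.21004

0.21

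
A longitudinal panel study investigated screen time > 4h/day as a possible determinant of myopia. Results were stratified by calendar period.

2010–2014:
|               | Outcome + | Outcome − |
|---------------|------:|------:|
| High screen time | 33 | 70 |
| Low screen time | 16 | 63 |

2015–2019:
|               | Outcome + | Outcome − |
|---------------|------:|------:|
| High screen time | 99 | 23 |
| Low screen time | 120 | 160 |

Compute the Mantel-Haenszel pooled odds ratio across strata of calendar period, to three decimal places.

3.904

OR_MH = Σ(aᵢdᵢ/nᵢ) / Σ(bᵢcᵢ/nᵢ), where nᵢ is the stratum total.
Stratum 1 (2010–2014): n = 182; a·d/n = 33·63/182 = 11.4231; b·c/n = 70·16/182 = 6.1538
Stratum 2 (2015–2019): n = 402; a·d/n = 99·160/402 = 39.4030; b·c/n = 23·120/402 = 6.8657
OR_MH = (11.4231 + 39.4030) / (6.1538 + 6.8657) = 50.8261 / 13.0195 = 3.90384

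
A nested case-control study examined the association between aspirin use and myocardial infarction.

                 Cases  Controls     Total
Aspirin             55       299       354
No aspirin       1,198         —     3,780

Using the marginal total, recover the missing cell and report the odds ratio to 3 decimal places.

The missing cell is in the unexposed row: 3780 − 1198 = 2582.
So a = 55, b = 299, c = 1198, d = 2582.
OR = (a·d)/(b·c) = (55 × 2582) / (299 × 1198) = 142010 / 358202 = 0.39645

0.396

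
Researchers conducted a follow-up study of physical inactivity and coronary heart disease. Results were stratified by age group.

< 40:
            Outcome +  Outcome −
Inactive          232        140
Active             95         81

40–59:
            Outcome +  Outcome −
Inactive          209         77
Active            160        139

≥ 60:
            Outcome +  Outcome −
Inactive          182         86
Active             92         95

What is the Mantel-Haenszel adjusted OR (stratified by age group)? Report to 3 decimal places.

OR_MH = Σ(aᵢdᵢ/nᵢ) / Σ(bᵢcᵢ/nᵢ), where nᵢ is the stratum total.
Stratum 1 (< 40): n = 548; a·d/n = 232·81/548 = 34.2920; b·c/n = 140·95/548 = 24.2701
Stratum 2 (40–59): n = 585; a·d/n = 209·139/585 = 49.6598; b·c/n = 77·160/585 = 21.0598
Stratum 3 (≥ 60): n = 455; a·d/n = 182·95/455 = 38.0000; b·c/n = 86·92/455 = 17.3890
OR_MH = (34.2920 + 49.6598 + 38.0000) / (24.2701 + 21.0598 + 17.3890) = 121.9518 / 62.7189 = 1.94442

1.944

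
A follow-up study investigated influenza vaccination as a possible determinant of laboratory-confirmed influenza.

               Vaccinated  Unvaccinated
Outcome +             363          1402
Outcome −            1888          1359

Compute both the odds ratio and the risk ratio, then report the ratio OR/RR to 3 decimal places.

Reading the table with exposure as columns: a = 363 (Vaccinated, case), b = 1888 (Vaccinated, non-case), c = 1402 (Unvaccinated, case), d = 1359.
OR = (363·1359)/(1888·1402) = 493317/2646976 = 0.18637
Risk in exposed = 363/2251 = 0.16126; risk in unexposed = 1402/2761 = 0.50779; RR = 0.31758
OR/RR = 0.18637 / 0.31758 = 0.58685
The outcome is not rare, so the OR lies further from 1 than the RR.

0.587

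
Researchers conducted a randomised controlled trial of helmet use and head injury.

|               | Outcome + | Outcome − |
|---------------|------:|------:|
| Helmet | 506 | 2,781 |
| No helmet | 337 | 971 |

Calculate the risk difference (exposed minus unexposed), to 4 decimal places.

Cells: a = 506, b = 2781, c = 337, d = 971.
Risk in exposed = 506/3287 = 0.153940; risk in unexposed = 337/1308 = 0.257645.
Risk difference = 0.153940 − 0.257645 = -0.103705

-0.1037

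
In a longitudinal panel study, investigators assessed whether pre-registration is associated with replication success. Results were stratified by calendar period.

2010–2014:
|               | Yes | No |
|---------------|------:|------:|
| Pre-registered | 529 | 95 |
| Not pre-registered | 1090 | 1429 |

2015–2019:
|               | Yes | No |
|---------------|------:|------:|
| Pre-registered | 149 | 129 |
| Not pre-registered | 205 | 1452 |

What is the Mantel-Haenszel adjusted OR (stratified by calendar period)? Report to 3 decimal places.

7.558

OR_MH = Σ(aᵢdᵢ/nᵢ) / Σ(bᵢcᵢ/nᵢ), where nᵢ is the stratum total.
Stratum 1 (2010–2014): n = 3143; a·d/n = 529·1429/3143 = 240.5157; b·c/n = 95·1090/3143 = 32.9462
Stratum 2 (2015–2019): n = 1935; a·d/n = 149·1452/1935 = 111.8078; b·c/n = 129·205/1935 = 13.6667
OR_MH = (240.5157 + 111.8078) / (32.9462 + 13.6667) = 352.3235 / 46.6129 = 7.55850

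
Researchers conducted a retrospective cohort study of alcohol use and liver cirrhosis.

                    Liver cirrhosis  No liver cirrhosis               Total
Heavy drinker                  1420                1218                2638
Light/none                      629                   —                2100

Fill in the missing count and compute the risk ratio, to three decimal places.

The missing cell is in the unexposed row: 2100 − 629 = 1471.
So a = 1420, b = 1218, c = 629, d = 1471.
RR = [a/(a+b)] / [c/(c+d)] = (1420/2638) / (629/2100) = 0.53829/0.29952 = 1.79714

1.797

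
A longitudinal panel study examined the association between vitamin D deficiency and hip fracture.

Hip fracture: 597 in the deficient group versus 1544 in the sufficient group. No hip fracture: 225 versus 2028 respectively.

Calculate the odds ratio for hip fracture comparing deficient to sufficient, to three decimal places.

From the description: a = 597, b = 225, c = 1544, d = 2028.
OR = (a·d)/(b·c) = (597 × 2028) / (225 × 1544) = 1210716 / 347400 = 3.48508
The odds of hip fracture are about 3.49 times as high in the deficient group.

3.485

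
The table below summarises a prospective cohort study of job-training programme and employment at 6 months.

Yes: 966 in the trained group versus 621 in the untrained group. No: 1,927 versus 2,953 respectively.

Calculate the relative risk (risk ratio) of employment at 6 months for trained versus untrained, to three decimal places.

1.922

From the description: a = 966, b = 1927, c = 621, d = 2953.
Risk in exposed = 966/2893 = 0.33391; risk in unexposed = 621/3574 = 0.17375.
RR = 0.33391 / 0.17375 = 1.92173
The risk among the exposed is 1.92 times that among the unexposed.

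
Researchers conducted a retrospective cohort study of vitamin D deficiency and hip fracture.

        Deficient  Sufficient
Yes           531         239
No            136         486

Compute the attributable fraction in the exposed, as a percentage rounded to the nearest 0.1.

Reading the table with exposure as columns: a = 531 (Deficient, case), b = 136 (Deficient, non-case), c = 239 (Sufficient, case), d = 486.
Risk in exposed = 531/667 = 0.79610; risk in unexposed = 239/725 = 0.32966.
RR = 0.79610/0.32966 = 2.41495
AR% = (RR − 1)/RR × 100 = (2.41495 − 1)/2.41495 × 100 = 58.5913%

58.6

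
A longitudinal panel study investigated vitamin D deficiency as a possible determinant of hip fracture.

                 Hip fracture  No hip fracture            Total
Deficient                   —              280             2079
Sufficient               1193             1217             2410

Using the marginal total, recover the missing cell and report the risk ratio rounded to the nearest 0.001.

The missing cell is in the exposed row: 2079 − 280 = 1799.
So a = 1799, b = 280, c = 1193, d = 1217.
RR = [a/(a+b)] / [c/(c+d)] = (1799/2079) / (1193/2410) = 0.86532/0.49502 = 1.74805

1.748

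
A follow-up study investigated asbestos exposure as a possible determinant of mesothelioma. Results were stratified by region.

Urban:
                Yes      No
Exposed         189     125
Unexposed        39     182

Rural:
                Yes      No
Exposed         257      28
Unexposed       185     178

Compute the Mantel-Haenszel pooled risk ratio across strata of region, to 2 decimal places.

RR_MH = Σ(aᵢ·n₀ᵢ/nᵢ) / Σ(cᵢ·n₁ᵢ/nᵢ), with n₁ᵢ = aᵢ+bᵢ (exposed), n₀ᵢ = cᵢ+dᵢ (unexposed), nᵢ = n₁ᵢ+n₀ᵢ.
Stratum 1 (Urban): n₁ = 314, n₀ = 221, n = 535; a·n₀/n = 189·221/535 = 78.0729; c·n₁/n = 39·314/535 = 22.8897
Stratum 2 (Rural): n₁ = 285, n₀ = 363, n = 648; a·n₀/n = 257·363/648 = 143.9676; c·n₁/n = 185·285/648 = 81.3657
RR_MH = (78.0729 + 143.9676) / (22.8897 + 81.3657) = 222.0405 / 104.2555 = 2.12977

2.13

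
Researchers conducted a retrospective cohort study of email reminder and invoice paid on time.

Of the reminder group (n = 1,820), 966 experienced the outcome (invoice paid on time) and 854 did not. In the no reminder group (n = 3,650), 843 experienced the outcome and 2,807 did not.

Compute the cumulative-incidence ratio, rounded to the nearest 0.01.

2.30

From the description: a = 966, b = 854, c = 843, d = 2807.
Risk in exposed = 966/1820 = 0.53077; risk in unexposed = 843/3650 = 0.23096.
RR = 0.53077 / 0.23096 = 2.29811
The risk among the exposed is 2.30 times that among the unexposed.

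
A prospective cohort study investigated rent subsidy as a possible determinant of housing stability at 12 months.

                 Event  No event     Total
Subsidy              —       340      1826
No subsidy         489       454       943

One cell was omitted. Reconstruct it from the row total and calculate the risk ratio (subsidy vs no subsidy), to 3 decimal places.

1.569

The missing cell is in the exposed row: 1826 − 340 = 1486.
So a = 1486, b = 340, c = 489, d = 454.
RR = [a/(a+b)] / [c/(c+d)] = (1486/1826) / (489/943) = 0.81380/0.51856 = 1.56935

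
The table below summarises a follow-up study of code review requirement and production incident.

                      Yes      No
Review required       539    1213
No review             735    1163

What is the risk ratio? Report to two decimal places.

0.79

Cells: a = 539, b = 1213, c = 735, d = 1163.
Risk in exposed = 539/1752 = 0.30765; risk in unexposed = 735/1898 = 0.38725.
RR = 0.30765 / 0.38725 = 0.79444
The risk is 21% lower among the exposed than among the unexposed.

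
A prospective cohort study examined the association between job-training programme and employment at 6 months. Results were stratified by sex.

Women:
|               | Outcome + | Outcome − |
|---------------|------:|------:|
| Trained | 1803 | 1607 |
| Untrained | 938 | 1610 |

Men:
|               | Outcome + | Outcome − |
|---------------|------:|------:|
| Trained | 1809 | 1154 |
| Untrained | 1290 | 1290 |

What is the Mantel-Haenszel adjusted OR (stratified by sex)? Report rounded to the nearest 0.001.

1.741

OR_MH = Σ(aᵢdᵢ/nᵢ) / Σ(bᵢcᵢ/nᵢ), where nᵢ is the stratum total.
Stratum 1 (Women): n = 5958; a·d/n = 1803·1610/5958 = 487.2155; b·c/n = 1607·938/5958 = 252.9987
Stratum 2 (Men): n = 5543; a·d/n = 1809·1290/5543 = 421.0013; b·c/n = 1154·1290/5543 = 268.5658
OR_MH = (487.2155 + 421.0013) / (252.9987 + 268.5658) = 908.2168 / 521.5644 = 1.74133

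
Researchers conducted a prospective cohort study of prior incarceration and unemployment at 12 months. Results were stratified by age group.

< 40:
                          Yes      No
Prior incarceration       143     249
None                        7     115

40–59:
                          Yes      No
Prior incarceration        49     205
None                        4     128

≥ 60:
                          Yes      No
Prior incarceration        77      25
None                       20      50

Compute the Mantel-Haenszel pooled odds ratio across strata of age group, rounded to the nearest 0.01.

OR_MH = Σ(aᵢdᵢ/nᵢ) / Σ(bᵢcᵢ/nᵢ), where nᵢ is the stratum total.
Stratum 1 (< 40): n = 514; a·d/n = 143·115/514 = 31.9942; b·c/n = 249·7/514 = 3.3911
Stratum 2 (40–59): n = 386; a·d/n = 49·128/386 = 16.2487; b·c/n = 205·4/386 = 2.1244
Stratum 3 (≥ 60): n = 172; a·d/n = 77·50/172 = 22.3837; b·c/n = 25·20/172 = 2.9070
OR_MH = (31.9942 + 16.2487 + 22.3837) / (3.3911 + 2.1244 + 2.9070) = 70.6266 / 8.4224 = 8.38559

8.39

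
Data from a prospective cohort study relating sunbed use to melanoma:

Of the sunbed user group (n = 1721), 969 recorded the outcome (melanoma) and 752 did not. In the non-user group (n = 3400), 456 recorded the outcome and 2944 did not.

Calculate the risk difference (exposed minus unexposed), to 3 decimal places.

0.429

From the description: a = 969, b = 752, c = 456, d = 2944.
Risk in exposed = 969/1721 = 0.563045; risk in unexposed = 456/3400 = 0.134118.
Risk difference = 0.563045 − 0.134118 = 0.428927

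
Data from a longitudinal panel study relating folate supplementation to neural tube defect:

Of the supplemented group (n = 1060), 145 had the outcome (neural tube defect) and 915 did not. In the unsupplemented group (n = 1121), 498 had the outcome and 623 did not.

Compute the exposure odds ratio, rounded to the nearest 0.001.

From the description: a = 145, b = 915, c = 498, d = 623.
OR = (a·d)/(b·c) = (145 × 623) / (915 × 498) = 90335 / 455670 = 0.19825
Exposure is associated with lower odds of neural tube defect (OR = 0.20 < 1).

0.198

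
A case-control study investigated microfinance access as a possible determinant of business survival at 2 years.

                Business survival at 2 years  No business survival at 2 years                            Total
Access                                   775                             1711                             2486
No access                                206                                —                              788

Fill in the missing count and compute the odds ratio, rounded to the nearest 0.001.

The missing cell is in the unexposed row: 788 − 206 = 582.
So a = 775, b = 1711, c = 206, d = 582.
OR = (a·d)/(b·c) = (775 × 582) / (1711 × 206) = 451050 / 352466 = 1.27970

1.280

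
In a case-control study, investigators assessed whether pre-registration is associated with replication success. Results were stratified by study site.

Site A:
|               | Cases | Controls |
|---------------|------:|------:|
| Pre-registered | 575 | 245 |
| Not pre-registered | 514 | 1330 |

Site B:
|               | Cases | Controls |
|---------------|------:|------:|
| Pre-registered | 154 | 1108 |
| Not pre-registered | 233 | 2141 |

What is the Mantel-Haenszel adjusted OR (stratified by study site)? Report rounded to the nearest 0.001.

3.194

OR_MH = Σ(aᵢdᵢ/nᵢ) / Σ(bᵢcᵢ/nᵢ), where nᵢ is the stratum total.
Stratum 1 (Site A): n = 2664; a·d/n = 575·1330/2664 = 287.0683; b·c/n = 245·514/2664 = 47.2710
Stratum 2 (Site B): n = 3636; a·d/n = 154·2141/3636 = 90.6804; b·c/n = 1108·233/3636 = 71.0022
OR_MH = (287.0683 + 90.6804) / (47.2710 + 71.0022) = 377.7487 / 118.2732 = 3.19387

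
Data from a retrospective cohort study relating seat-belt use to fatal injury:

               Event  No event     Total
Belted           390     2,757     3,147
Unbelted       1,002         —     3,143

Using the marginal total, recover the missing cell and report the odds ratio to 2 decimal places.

0.30

The missing cell is in the unexposed row: 3143 − 1002 = 2141.
So a = 390, b = 2757, c = 1002, d = 2141.
OR = (a·d)/(b·c) = (390 × 2141) / (2757 × 1002) = 834990 / 2762514 = 0.30226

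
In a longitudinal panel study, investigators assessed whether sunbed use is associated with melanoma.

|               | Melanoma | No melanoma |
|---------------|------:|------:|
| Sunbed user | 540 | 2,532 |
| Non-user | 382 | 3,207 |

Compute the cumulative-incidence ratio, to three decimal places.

Cells: a = 540, b = 2532, c = 382, d = 3207.
Risk in exposed = 540/3072 = 0.17578; risk in unexposed = 382/3589 = 0.10644.
RR = 0.17578 / 0.10644 = 1.65152
The risk among the exposed is 1.65 times that among the unexposed.

1.652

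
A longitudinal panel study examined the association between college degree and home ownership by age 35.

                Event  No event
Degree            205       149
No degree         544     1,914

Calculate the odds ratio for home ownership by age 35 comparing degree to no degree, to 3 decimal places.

4.841

Cells: a = 205, b = 149, c = 544, d = 1914.
OR = (a·d)/(b·c) = (205 × 1914) / (149 × 544) = 392370 / 81056 = 4.84073
The odds of home ownership by age 35 are about 4.84 times as high in the degree group.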